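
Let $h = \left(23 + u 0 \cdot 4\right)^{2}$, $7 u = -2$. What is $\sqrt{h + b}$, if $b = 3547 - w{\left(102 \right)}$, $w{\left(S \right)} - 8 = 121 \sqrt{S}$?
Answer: $\sqrt{4068 - 121 \sqrt{102}} \approx 53.348$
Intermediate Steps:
$u = - \frac{2}{7}$ ($u = \frac{1}{7} \left(-2\right) = - \frac{2}{7} \approx -0.28571$)
$w{\left(S \right)} = 8 + 121 \sqrt{S}$
$h = 529$ ($h = \left(23 + \left(- \frac{2}{7}\right) 0 \cdot 4\right)^{2} = \left(23 + 0 \cdot 4\right)^{2} = \left(23 + 0\right)^{2} = 23^{2} = 529$)
$b = 3539 - 121 \sqrt{102}$ ($b = 3547 - \left(8 + 121 \sqrt{102}\right) = 3539 - 121 \sqrt{102} \approx 2317.0$)
$\sqrt{h + b} = \sqrt{529 + \left(3539 - 121 \sqrt{102}\right)} = \sqrt{4068 - 121 \sqrt{102}}$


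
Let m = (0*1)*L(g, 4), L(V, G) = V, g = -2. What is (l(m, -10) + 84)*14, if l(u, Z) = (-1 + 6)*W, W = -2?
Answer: 1036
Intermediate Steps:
m = 0 (m = (0*1)*(-2) = 0*(-2) = 0)
l(u, Z) = -10 (l(u, Z) = (-1 + 6)*(-2) = 5*(-2) = -10)
(l(m, -10) + 84)*14 = (-10 + 84)*14 = 74*14 = 1036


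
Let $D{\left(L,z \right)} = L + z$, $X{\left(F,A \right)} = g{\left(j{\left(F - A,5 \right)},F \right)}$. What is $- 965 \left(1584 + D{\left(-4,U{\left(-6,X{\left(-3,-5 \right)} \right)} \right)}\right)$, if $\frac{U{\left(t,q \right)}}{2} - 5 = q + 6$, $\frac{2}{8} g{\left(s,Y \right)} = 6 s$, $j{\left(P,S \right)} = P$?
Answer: $-1638570$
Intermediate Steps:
$g{\left(s,Y \right)} = 24 s$ ($g{\left(s,Y \right)} = 4 \cdot 6 s = 24 s$)
$X{\left(F,A \right)} = - 24 A + 24 F$ ($X{\left(F,A \right)} = 24 \left(F - A\right) = - 24 A + 24 F$)
$U{\left(t,q \right)} = 22 + 2 q$ ($U{\left(t,q \right)} = 10 + 2 \left(q + 6\right) = 10 + 2 \left(6 + q\right) = 10 + \left(12 + 2 q\right) = 22 + 2 q$)
$- 965 \left(1584 + D{\left(-4,U{\left(-6,X{\left(-3,-5 \right)} \right)} \right)}\right) = - 965 \left(1584 - \left(-18 - 2 \left(\left(-24\right) \left(-5\right) + 24 \left(-3\right)\right)\right)\right) = - 965 \left(1584 - \left(-18 - 2 \left(120 - 72\right)\right)\right) = - 965 \left(1584 + \left(-4 + \left(22 + 2 \cdot 48\right)\right)\right) = - 965 \left(1584 + \left(-4 + \left(22 + 96\right)\right)\right) = - 965 \left(1584 + \left(-4 + 118\right)\right) = - 965 \left(1584 + 114\right) = \left(-965\right) 1698 = -1638570$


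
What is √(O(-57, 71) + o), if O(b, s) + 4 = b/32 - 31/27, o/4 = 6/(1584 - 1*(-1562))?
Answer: I*√733760274/10296 ≈ 2.6309*I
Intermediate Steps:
o = 12/1573 (o = 4*(6/(1584 - 1*(-1562))) = 4*(6/(1584 + 1562)) = 4*(6/3146) = 4*(6*(1/3146)) = 4*(3/1573) = 12/1573 ≈ 0.0076287)
O(b, s) = -139/27 + b/32 (O(b, s) = -4 + (b/32 - 31/27) = -4 + (-31/27 + b/32) = -139/27 + b/32)
√(O(-57, 71) + o) = √((-139/27 + (1/32)*(-57)) + 12/1573) = √((-139/27 - 57/32) + 12/1573) = √(-5987/864 + 12/1573) = √(-9407183/1359072) = I*√733760274/10296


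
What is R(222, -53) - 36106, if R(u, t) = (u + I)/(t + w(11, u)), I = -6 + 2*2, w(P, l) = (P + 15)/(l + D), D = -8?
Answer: -102155644/2829 ≈ -36110.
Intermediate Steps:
w(P, l) = (15 + P)/(-8 + l) (w(P, l) = (P + 15)/(l - 8) = (15 + P)/(-8 + l))
I = -2 (I = -6 + 4 = -2)
R(u, t) = (-2 + u)/(t + 26/(-8 + u)) (R(u, t) = (u - 2)/(t + (15 + 11)/(-8 + u)) = (-2 + u)/(t + 26/(-8 + u)))
R(222, -53) - 36106 = (-8 + 222)*(-2 + 222)/(26 - 53*(-8 + 222)) - 36106 = 214*220/(26 - 53*214) - 36106 = 214*220/(26 - 11342) - 36106 = 214*220/(-11316) - 36106 = -1/11316*214*220 - 36106 = -11770/2829 - 36106 = -102155644/2829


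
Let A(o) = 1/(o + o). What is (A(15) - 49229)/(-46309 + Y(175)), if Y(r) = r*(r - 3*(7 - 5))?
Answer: 1476869/502020 ≈ 2.9419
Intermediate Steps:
Y(r) = r*(-6 + r) (Y(r) = r*(r - 3*2) = r*(r - 6) = r*(-6 + r))
A(o) = 1/(2*o)
(A(15) - 49229)/(-46309 + Y(175)) = ((½)/15 - 49229)/(-46309 + 175*(-6 + 175)) = ((½)*(1/15) - 49229)/(-46309 + 175*169) = (1/30 - 49229)/(-46309 + 29575) = -1476869/30/(-16734) = -1476869/30*(-1/16734) = 1476869/502020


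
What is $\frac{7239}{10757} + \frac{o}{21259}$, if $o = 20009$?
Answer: $\frac{369130714}{228683063} \approx 1.6142$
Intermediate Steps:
$\frac{7239}{10757} + \frac{o}{21259} = \frac{7239}{10757} + \frac{20009}{21259} = \frac{369130714}{228683063}$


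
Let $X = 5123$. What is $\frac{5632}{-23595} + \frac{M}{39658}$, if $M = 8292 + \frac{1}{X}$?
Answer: $- \frac{12902560243}{435795218430} \approx -0.029607$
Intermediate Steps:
$M = \frac{42479917}{5123}$ ($M = 8292 + \frac{1}{5123} = \frac{42479917}{5123} \approx 8292.0$)
$\frac{5632}{-23595} + \frac{M}{39658} = \frac{5632}{-23595} + \frac{42479917}{5123 \cdot 39658} = 5632 \left(- \frac{1}{23595}\right) + \frac{42479917}{5123} \cdot \frac{1}{39658} = - \frac{512}{2145} + \frac{42479917}{203167934} = - \frac{12902560243}{435795218430}$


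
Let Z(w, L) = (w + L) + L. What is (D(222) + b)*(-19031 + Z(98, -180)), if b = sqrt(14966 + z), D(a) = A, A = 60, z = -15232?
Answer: -1157580 - 19293*I*sqrt(266) ≈ -1.1576e+6 - 3.1466e+5*I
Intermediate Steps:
D(a) = 60
Z(w, L) = w + 2*L (Z(w, L) = (L + w) + L = w + 2*L)
b = I*sqrt(266) (b = sqrt(14966 - 15232) = sqrt(-266) = I*sqrt(266) ≈ 16.31*I)
(D(222) + b)*(-19031 + Z(98, -180)) = (60 + I*sqrt(266))*(-19031 + (98 + 2*(-180))) = (60 + I*sqrt(266))*(-19031 + (98 - 360)) = (60 + I*sqrt(266))*(-19031 - 262) = (60 + I*sqrt(266))*(-19293) = -1157580 - 19293*I*sqrt(266)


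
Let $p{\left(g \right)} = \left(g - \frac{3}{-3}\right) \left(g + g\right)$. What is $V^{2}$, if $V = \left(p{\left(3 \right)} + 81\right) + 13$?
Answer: $13924$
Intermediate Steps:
$p{\left(g \right)} = 2 g \left(1 + g\right)$ ($p{\left(g \right)} = \left(g - -1\right) 2 g = \left(g + 1\right) 2 g = \left(1 + g\right) 2 g = 2 g \left(1 + g\right)$)
$V = 118$ ($V = \left(2 \cdot 3 \left(1 + 3\right) + 81\right) + 13 = \left(2 \cdot 3 \cdot 4 + 81\right) + 13 = \left(24 + 81\right) + 13 = 105 + 13 = 118$)
$V^{2} = 118^{2} = 13924$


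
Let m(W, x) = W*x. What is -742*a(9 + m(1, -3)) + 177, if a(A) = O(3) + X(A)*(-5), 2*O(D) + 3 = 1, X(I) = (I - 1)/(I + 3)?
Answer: 26821/9 ≈ 2980.1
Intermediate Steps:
X(I) = (-1 + I)/(3 + I)
O(D) = -1 (O(D) = -3/2 + (½)*1 = -3/2 + ½ = -1)
a(A) = -1 - 5*(-1 + A)/(3 + A) (a(A) = -1 + ((-1 + A)/(3 + A))*(-5) = -1 - 5*(-1 + A)/(3 + A))
-742*a(9 + m(1, -3)) + 177 = -1484*(1 - 3*(9 + 1*(-3)))/(3 + (9 + 1*(-3))) + 177 = -1484*(1 - 3*(9 - 3))/(3 + (9 - 3)) + 177 = -1484*(1 - 3*6)/(3 + 6) + 177 = -1484*(1 - 18)/9 + 177 = -1484*(-17)/9 + 177 = -742*(-34/9) + 177 = 25228/9 + 177 = 26821/9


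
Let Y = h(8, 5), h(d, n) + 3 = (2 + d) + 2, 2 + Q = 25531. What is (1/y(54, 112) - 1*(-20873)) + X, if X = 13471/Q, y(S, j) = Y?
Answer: 4795948121/229761 ≈ 20874.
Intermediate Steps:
Q = 25529 (Q = -2 + 25531 = 25529)
h(d, n) = 1 + d (h(d, n) = -3 + ((2 + d) + 2) = -3 + (4 + d) = 1 + d)
Y = 9 (Y = 1 + 8 = 9)
y(S, j) = 9
X = 13471/25529 ≈ 0.52767
(1/y(54, 112) - 1*(-20873)) + X = (1/9 - 1*(-20873)) + 13471/25529 = (⅑ + 20873) + 13471/25529 = 187858/9 + 13471/25529 = 4795948121/229761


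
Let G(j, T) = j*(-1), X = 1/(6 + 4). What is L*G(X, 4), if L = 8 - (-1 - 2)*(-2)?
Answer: -⅕ ≈ -0.20000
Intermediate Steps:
X = ⅒ (X = 1/10 = ⅒ ≈ 0.10000)
G(j, T) = -j
L = 2 (L = 8 - (-3)*(-2) = 8 - 1*6 = 8 - 6 = 2)
L*G(X, 4) = 2*(-1*⅒) = 2*(-⅒) = -⅕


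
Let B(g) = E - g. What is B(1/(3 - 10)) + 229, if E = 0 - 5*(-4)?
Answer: 1744/7 ≈ 249.14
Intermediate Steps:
E = 20 (E = 0 + 20 = 20)
B(g) = 20 - g
B(1/(3 - 10)) + 229 = (20 - 1/(3 - 10)) + 229 = (20 - 1/(-7)) + 229 = (20 - 1*(-⅐)) + 229 = (20 + ⅐) + 229 = 141/7 + 229 = 1744/7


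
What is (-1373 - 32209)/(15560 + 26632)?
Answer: -5597/7032 ≈ -0.79593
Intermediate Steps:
(-1373 - 32209)/(15560 + 26632) = -33582/42192 = -33582*1/42192 = -5597/7032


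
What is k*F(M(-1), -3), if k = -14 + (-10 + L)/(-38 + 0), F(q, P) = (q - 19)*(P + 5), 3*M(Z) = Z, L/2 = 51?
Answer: 12064/19 ≈ 634.95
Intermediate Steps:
L = 102 (L = 2*51 = 102)
M(Z) = Z/3
F(q, P) = (-19 + q)*(5 + P)
k = -312/19 (k = -14 + (-10 + 102)/(-38 + 0) = -14 + 92/(-38) = -14 + 92*(-1/38) = -14 - 46/19 = -312/19 ≈ -16.421)
k*F(M(-1), -3) = -312*(-95 - 19*(-3) + 5*((1/3)*(-1)) - (-1))/19 = -312*(-95 + 57 + 5*(-1/3) - 3*(-1/3))/19 = -312*(-95 + 57 - 5/3 + 1)/19 = -312/19*(-116/3) = 12064/19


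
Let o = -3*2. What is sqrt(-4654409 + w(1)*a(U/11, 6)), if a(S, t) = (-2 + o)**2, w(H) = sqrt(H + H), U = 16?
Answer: sqrt(-4654409 + 64*sqrt(2)) ≈ 2157.4*I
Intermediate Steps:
w(H) = sqrt(2)*sqrt(H) (w(H) = sqrt(2*H) = sqrt(2)*sqrt(H))
o = -6
a(S, t) = 64 (a(S, t) = (-2 - 6)**2 = (-8)**2 = 64)
sqrt(-4654409 + w(1)*a(U/11, 6)) = sqrt(-4654409 + (sqrt(2)*sqrt(1))*64) = sqrt(-4654409 + (sqrt(2)*1)*64) = sqrt(-4654409 + sqrt(2)*64) = sqrt(-4654409 + 64*sqrt(2))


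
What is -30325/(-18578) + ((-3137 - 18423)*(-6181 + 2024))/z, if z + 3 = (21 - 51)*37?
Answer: -237859716005/2953902 ≈ -80524.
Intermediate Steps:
z = -1113 (z = -3 + (21 - 51)*37 = -3 - 30*37 = -3 - 1110 = -1113)
-30325/(-18578) + ((-3137 - 18423)*(-6181 + 2024))/z = -30325/(-18578) + ((-3137 - 18423)*(-6181 + 2024))/(-1113) = -30325*(-1/18578) - 21560*(-4157)*(-1/1113) = 30325/18578 + 89624920*(-1/1113) = 30325/18578 - 12803560/159 = -237859716005/2953902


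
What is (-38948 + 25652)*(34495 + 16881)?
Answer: -683095296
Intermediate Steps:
(-38948 + 25652)*(34495 + 16881) = -13296*51376 = -683095296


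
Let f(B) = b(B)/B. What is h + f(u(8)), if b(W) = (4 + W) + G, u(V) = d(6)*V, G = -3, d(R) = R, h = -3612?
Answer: -173327/48 ≈ -3611.0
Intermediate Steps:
u(V) = 6*V
b(W) = 1 + W (b(W) = (4 + W) - 3 = 1 + W)
f(B) = (1 + B)/B
h + f(u(8)) = -3612 + (1 + 6*8)/((6*8)) = -3612 + (1 + 48)/48 = -3612 + (1/48)*49 = -3612 + 49/48 = -173327/48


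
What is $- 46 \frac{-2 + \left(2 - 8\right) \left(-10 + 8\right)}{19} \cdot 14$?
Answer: $- \frac{6440}{19} \approx -338.95$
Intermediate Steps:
$- 46 \frac{-2 + \left(2 - 8\right) \left(-10 + 8\right)}{19} \cdot 14 = - 46 \left(-2 - -12\right) \frac{1}{19} \cdot 14 = - 46 \left(-2 + 12\right) \frac{1}{19} \cdot 14 = - 46 \cdot 10 \cdot \frac{1}{19} \cdot 14 = \left(-46\right) \frac{10}{19} \cdot 14 = \left(- \frac{460}{19}\right) 14 = - \frac{6440}{19}$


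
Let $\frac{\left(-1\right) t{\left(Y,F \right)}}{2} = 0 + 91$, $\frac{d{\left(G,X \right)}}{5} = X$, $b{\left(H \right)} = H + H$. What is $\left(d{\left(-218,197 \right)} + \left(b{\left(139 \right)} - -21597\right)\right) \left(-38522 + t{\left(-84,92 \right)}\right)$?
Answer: $-884773440$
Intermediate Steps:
$b{\left(H \right)} = 2 H$
$d{\left(G,X \right)} = 5 X$
$t{\left(Y,F \right)} = -182$ ($t{\left(Y,F \right)} = - 2 \left(0 + 91\right) = \left(-2\right) 91 = -182$)
$\left(d{\left(-218,197 \right)} + \left(b{\left(139 \right)} - -21597\right)\right) \left(-38522 + t{\left(-84,92 \right)}\right) = \left(5 \cdot 197 + \left(2 \cdot 139 - -21597\right)\right) \left(-38522 - 182\right) = \left(985 + \left(278 + 21597\right)\right) \left(-38704\right) = \left(985 + 21875\right) \left(-38704\right) = 22860 \left(-38704\right) = -884773440$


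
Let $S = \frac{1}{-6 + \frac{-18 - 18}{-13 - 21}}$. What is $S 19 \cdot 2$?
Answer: $- \frac{323}{42} \approx -7.6905$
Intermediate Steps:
$S = - \frac{17}{84}$ ($S = \frac{1}{-6 + \frac{-18 - 18}{-34}} = \frac{1}{-6 + \left(-18 - 18\right) \left(- \frac{1}{34}\right)} = \frac{1}{-6 - - \frac{18}{17}} = \frac{1}{-6 + \frac{18}{17}} = \frac{1}{- \frac{84}{17}} = - \frac{17}{84} \approx -0.20238$)
$S 19 \cdot 2 = \left(- \frac{17}{84}\right) 19 \cdot 2 = \left(- \frac{323}{84}\right) 2 = - \frac{323}{42}$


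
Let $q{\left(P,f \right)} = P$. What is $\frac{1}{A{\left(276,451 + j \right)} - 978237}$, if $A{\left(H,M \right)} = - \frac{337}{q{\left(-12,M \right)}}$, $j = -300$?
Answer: $- \frac{12}{11738507} \approx -1.0223 \cdot 10^{-6}$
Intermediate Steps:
$A{\left(H,M \right)} = \frac{337}{12}$ ($A{\left(H,M \right)} = - \frac{337}{-12} = \left(-337\right) \left(- \frac{1}{12}\right) = \frac{337}{12}$)
$\frac{1}{A{\left(276,451 + j \right)} - 978237} = \frac{1}{\frac{337}{12} - 978237} = \frac{1}{- \frac{11738507}{12}} = - \frac{12}{11738507}$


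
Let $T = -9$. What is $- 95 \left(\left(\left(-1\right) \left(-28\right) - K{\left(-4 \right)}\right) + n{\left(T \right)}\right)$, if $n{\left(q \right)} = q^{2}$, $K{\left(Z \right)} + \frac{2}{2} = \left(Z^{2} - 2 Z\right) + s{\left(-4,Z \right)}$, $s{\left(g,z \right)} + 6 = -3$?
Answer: $-9025$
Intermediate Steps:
$s{\left(g,z \right)} = -9$ ($s{\left(g,z \right)} = -6 - 3 = -9$)
$K{\left(Z \right)} = -10 + Z^{2} - 2 Z$ ($K{\left(Z \right)} = -1 - \left(9 - Z^{2} + 2 Z\right) = -10 + Z^{2} - 2 Z$)
$- 95 \left(\left(\left(-1\right) \left(-28\right) - K{\left(-4 \right)}\right) + n{\left(T \right)}\right) = - 95 \left(\left(\left(-1\right) \left(-28\right) - \left(-10 + \left(-4\right)^{2} - -8\right)\right) + \left(-9\right)^{2}\right) = - 95 \left(\left(28 - \left(-10 + 16 + 8\right)\right) + 81\right) = - 95 \left(\left(28 - 14\right) + 81\right) = - 95 \left(14 + 81\right) = \left(-95\right) 95 = -9025$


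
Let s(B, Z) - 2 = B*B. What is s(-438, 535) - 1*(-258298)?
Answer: 450144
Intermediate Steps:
s(B, Z) = 2 + B**2 (s(B, Z) = 2 + B*B = 2 + B**2)
s(-438, 535) - 1*(-258298) = (2 + (-438)**2) - 1*(-258298) = (2 + 191844) + 258298 = 191846 + 258298 = 450144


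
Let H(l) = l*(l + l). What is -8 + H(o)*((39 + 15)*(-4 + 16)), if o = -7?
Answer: 63496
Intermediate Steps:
H(l) = 2*l² (H(l) = l*(2*l) = 2*l²)
-8 + H(o)*((39 + 15)*(-4 + 16)) = -8 + (2*(-7)²)*((39 + 15)*(-4 + 16)) = -8 + (2*49)*(54*12) = -8 + 98*648 = -8 + 63504 = 63496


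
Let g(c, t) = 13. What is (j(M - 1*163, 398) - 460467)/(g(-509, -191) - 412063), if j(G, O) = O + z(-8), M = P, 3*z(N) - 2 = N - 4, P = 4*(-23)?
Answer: 1380217/1236150 ≈ 1.1165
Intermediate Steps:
P = -92
z(N) = -2/3 + N/3 (z(N) = 2/3 + (N - 4)/3 = 2/3 + (-4 + N)/3 = 2/3 + (-4/3 + N/3) = -2/3 + N/3)
M = -92
j(G, O) = -10/3 + O (j(G, O) = O + (-2/3 + (1/3)*(-8)) = O + (-2/3 - 8/3) = O - 10/3 = -10/3 + O)
(j(M - 1*163, 398) - 460467)/(g(-509, -191) - 412063) = ((-10/3 + 398) - 460467)/(13 - 412063) = (1184/3 - 460467)/(-412050) = -1380217/3*(-1/412050) = 1380217/1236150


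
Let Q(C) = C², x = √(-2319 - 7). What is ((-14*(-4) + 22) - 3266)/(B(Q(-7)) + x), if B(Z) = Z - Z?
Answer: 1594*I*√2326/1163 ≈ 66.102*I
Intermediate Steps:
x = I*√2326 (x = √(-2326) = I*√2326 ≈ 48.229*I)
B(Z) = 0
((-14*(-4) + 22) - 3266)/(B(Q(-7)) + x) = ((-14*(-4) + 22) - 3266)/(0 + I*√2326) = ((56 + 22) - 3266)/((I*√2326)) = (78 - 3266)*(-I*√2326/2326) = -(-1594)*I*√2326/1163 = 1594*I*√2326/1163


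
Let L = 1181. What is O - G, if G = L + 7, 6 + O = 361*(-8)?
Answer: -4082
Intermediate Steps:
O = -2894 (O = -6 + 361*(-8) = -6 - 2888 = -2894)
G = 1188 (G = 1181 + 7 = 1188)
O - G = -2894 - 1*1188 = -2894 - 1188 = -4082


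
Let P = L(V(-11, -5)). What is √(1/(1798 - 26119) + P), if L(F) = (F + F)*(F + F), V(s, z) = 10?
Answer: √1955408199/2211 ≈ 20.000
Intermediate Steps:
L(F) = 4*F² (L(F) = (2*F)*(2*F) = 4*F²)
P = 400 (P = 4*10² = 4*100 = 400)
√(1/(1798 - 26119) + P) = √(1/(1798 - 26119) + 400) = √(1/(-24321) + 400) = √(-1/24321 + 400) = √(9728399/24321) = √1955408199/2211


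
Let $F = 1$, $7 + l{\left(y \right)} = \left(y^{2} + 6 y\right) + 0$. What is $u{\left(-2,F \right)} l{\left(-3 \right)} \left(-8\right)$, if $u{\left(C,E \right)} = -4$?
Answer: $-512$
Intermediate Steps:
$l{\left(y \right)} = -7 + y^{2} + 6 y$ ($l{\left(y \right)} = -7 + \left(\left(y^{2} + 6 y\right) + 0\right) = -7 + \left(y^{2} + 6 y\right) = -7 + y^{2} + 6 y$)
$u{\left(-2,F \right)} l{\left(-3 \right)} \left(-8\right) = - 4 \left(-7 + \left(-3\right)^{2} + 6 \left(-3\right)\right) \left(-8\right) = - 4 \left(-7 + 9 - 18\right) \left(-8\right) = \left(-4\right) \left(-16\right) \left(-8\right) = 64 \left(-8\right) = -512$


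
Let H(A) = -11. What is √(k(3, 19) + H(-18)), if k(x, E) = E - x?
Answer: √5 ≈ 2.2361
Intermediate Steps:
√(k(3, 19) + H(-18)) = √((19 - 1*3) - 11) = √((19 - 3) - 11) = √(16 - 11) = √5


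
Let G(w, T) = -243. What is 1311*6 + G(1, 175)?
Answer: 7623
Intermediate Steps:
1311*6 + G(1, 175) = 1311*6 - 243 = 7866 - 243 = 7623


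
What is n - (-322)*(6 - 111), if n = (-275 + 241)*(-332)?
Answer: -22522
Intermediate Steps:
n = 11288 (n = -34*(-332) = 11288)
n - (-322)*(6 - 111) = 11288 - (-322)*(6 - 111) = 11288 - (-322)*(-105) = 11288 - 1*33810 = 11288 - 33810 = -22522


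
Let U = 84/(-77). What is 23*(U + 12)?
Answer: 2760/11 ≈ 250.91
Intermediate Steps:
U = -12/11 (U = 84*(-1/77) = -12/11 ≈ -1.0909)
23*(U + 12) = 23*(-12/11 + 12) = 23*(120/11) = 2760/11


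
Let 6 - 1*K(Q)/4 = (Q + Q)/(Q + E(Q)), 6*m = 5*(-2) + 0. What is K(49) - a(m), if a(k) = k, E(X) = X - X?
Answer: 53/3 ≈ 17.667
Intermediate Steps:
m = -5/3 (m = (5*(-2) + 0)/6 = (-10 + 0)/6 = (1/6)*(-10) = -5/3 ≈ -1.6667)
E(X) = 0
K(Q) = 16 (K(Q) = 24 - 4*(Q + Q)/(Q + 0) = 24 - 4*2*Q/Q = 24 - 4*2 = 24 - 8 = 16)
K(49) - a(m) = 16 - 1*(-5/3) = 16 + 5/3 = 53/3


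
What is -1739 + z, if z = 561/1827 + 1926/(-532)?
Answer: -40320613/23142 ≈ -1742.3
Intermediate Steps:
z = -76675/23142 (z = 561*(1/1827) + 1926*(-1/532) = 187/609 - 963/266 = -76675/23142 ≈ -3.3132)
-1739 + z = -1739 - 76675/23142 = -40320613/23142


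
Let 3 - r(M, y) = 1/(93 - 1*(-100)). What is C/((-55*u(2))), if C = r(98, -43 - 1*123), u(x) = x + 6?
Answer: -289/42460 ≈ -0.0068064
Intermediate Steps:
u(x) = 6 + x
r(M, y) = 578/193 (r(M, y) = 3 - 1/(93 - 1*(-100)) = 3 - 1/(93 + 100) = 3 - 1/193 = 578/193)
C = 578/193 ≈ 2.9948
C/((-55*u(2))) = 578/(193*((-55*(6 + 2)))) = 578/(193*((-55*8))) = (578/193)/(-440) = (578/193)*(-1/440) = -289/42460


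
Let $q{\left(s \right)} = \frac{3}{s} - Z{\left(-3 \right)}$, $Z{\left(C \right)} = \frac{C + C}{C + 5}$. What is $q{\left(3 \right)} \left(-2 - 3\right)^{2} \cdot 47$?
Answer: $4700$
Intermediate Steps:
$Z{\left(C \right)} = \frac{2 C}{5 + C}$
$q{\left(s \right)} = 3 + \frac{3}{s}$ ($q{\left(s \right)} = \frac{3}{s} - 2 \left(-3\right) \frac{1}{5 - 3} = \frac{3}{s} - 2 \left(-3\right) \frac{1}{2} = \frac{3}{s} - -3 = \frac{3}{s} + 3 = 3 + \frac{3}{s}$)
$q{\left(3 \right)} \left(-2 - 3\right)^{2} \cdot 47 = \left(3 + \frac{3}{3}\right) \left(-2 - 3\right)^{2} \cdot 47 = \left(3 + 3 \cdot \frac{1}{3}\right) \left(-5\right)^{2} \cdot 47 = \left(3 + 1\right) 25 \cdot 47 = 4 \cdot 25 \cdot 47 = 100 \cdot 47 = 4700$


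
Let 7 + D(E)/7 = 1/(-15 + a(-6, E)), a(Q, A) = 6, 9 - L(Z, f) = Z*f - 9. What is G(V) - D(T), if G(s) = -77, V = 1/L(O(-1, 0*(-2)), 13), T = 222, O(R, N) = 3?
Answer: -245/9 ≈ -27.222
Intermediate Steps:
L(Z, f) = 18 - Z*f (L(Z, f) = 9 - (Z*f - 9) = 9 - (-9 + Z*f) = 9 + (9 - Z*f) = 18 - Z*f)
D(E) = -448/9 (D(E) = -49 + 7/(-15 + 6) = -49 + 7/(-9) = -49 + 7*(-1/9) = -49 - 7/9 = -448/9)
V = -1/21 (V = 1/(18 - 1*3*13) = 1/(18 - 39) = 1/(-21) = -1/21 ≈ -0.047619)
G(V) - D(T) = -77 - 1*(-448/9) = -77 + 448/9 = -245/9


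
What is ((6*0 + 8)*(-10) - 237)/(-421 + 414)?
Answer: 317/7 ≈ 45.286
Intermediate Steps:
((6*0 + 8)*(-10) - 237)/(-421 + 414) = ((0 + 8)*(-10) - 237)/(-7) = (8*(-10) - 237)*(-⅐) = (-80 - 237)*(-⅐) = -317*(-⅐) = 317/7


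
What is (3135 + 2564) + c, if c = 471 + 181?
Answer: 6351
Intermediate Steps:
c = 652
(3135 + 2564) + c = (3135 + 2564) + 652 = 5699 + 652 = 6351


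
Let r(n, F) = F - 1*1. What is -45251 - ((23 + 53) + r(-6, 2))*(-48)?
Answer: -41555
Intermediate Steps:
r(n, F) = -1 + F (r(n, F) = F - 1 = -1 + F)
-45251 - ((23 + 53) + r(-6, 2))*(-48) = -45251 - ((23 + 53) + (-1 + 2))*(-48) = -45251 - (76 + 1)*(-48) = -45251 - 77*(-48) = -45251 - 1*(-3696) = -45251 + 3696 = -41555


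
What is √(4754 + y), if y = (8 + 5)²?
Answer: 3*√547 ≈ 70.164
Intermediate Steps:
y = 169 (y = 13² = 169)
√(4754 + y) = √(4754 + 169) = √4923 = 3*√547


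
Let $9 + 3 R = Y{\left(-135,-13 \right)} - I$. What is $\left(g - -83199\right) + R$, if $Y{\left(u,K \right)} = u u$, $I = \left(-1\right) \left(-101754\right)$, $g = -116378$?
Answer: $-61025$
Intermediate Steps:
$I = 101754$
$Y{\left(u,K \right)} = u^{2}$
$R = -27846$ ($R = -3 + \frac{\left(-135\right)^{2} - 101754}{3} = -3 + \frac{18225 - 101754}{3} = -3 + \frac{1}{3} \left(-83529\right) = -3 - 27843 = -27846$)
$\left(g - -83199\right) + R = \left(-116378 - -83199\right) - 27846 = \left(-116378 + 83199\right) - 27846 = -33179 - 27846 = -61025$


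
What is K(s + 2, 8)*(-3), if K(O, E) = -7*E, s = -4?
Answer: 168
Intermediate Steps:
K(s + 2, 8)*(-3) = -7*8*(-3) = -56*(-3) = 168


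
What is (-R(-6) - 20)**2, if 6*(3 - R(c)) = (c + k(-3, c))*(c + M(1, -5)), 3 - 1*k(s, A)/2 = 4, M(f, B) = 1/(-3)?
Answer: 17161/81 ≈ 211.86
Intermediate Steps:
M(f, B) = -1/3
k(s, A) = -2 (k(s, A) = 6 - 2*4 = 6 - 8 = -2)
R(c) = 3 - (-2 + c)*(-1/3 + c)/6 (R(c) = 3 - (c - 2)*(c - 1/3)/6 = 3 - (-2 + c)*(-1/3 + c)/6)
(-R(-6) - 20)**2 = (-(26/9 - 1/6*(-6)**2 + (7/18)*(-6)) - 20)**2 = (-(26/9 - 1/6*36 - 7/3) - 20)**2 = (-(26/9 - 6 - 7/3) - 20)**2 = (-1*(-49/9) - 20)**2 = (49/9 - 20)**2 = (-131/9)**2 = 17161/81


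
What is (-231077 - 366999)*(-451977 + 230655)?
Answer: 132367376472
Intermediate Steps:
(-231077 - 366999)*(-451977 + 230655) = -598076*(-221322) = 132367376472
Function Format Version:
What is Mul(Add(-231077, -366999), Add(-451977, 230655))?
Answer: 132367376472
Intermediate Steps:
Mul(Add(-231077, -366999), Add(-451977, 230655)) = Mul(-598076, -221322) = 132367376472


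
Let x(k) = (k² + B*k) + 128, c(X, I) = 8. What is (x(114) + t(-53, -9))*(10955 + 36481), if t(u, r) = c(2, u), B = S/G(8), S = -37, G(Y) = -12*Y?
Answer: 2500055085/4 ≈ 6.2501e+8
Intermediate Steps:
B = 37/96 (B = -37/((-12*8)) = -37/(-96) = -37*(-1/96) = 37/96 ≈ 0.38542)
t(u, r) = 8
x(k) = 128 + k² + 37*k/96 (x(k) = (k² + 37*k/96) + 128 = 128 + k² + 37*k/96)
(x(114) + t(-53, -9))*(10955 + 36481) = ((128 + 114² + (37/96)*114) + 8)*(10955 + 36481) = ((128 + 12996 + 703/16) + 8)*47436 = (210687/16 + 8)*47436 = (210815/16)*47436 = 2500055085/4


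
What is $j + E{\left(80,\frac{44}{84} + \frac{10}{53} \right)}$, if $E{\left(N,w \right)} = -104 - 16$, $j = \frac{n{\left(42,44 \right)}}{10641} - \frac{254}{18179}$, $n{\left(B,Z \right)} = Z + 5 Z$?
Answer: $- \frac{7737010746}{64480913} \approx -119.99$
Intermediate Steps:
$n{\left(B,Z \right)} = 6 Z$
$j = \frac{698814}{64480913}$ ($j = \frac{6 \cdot 44}{10641} - \frac{254}{18179} = 264 \cdot \frac{1}{10641} - \frac{254}{18179} = \frac{88}{3547} - \frac{254}{18179} = \frac{698814}{64480913} \approx 0.010838$)
$E{\left(N,w \right)} = -120$ ($E{\left(N,w \right)} = -104 - 16 = -120$)
$j + E{\left(80,\frac{44}{84} + \frac{10}{53} \right)} = \frac{698814}{64480913} - 120 = - \frac{7737010746}{64480913}$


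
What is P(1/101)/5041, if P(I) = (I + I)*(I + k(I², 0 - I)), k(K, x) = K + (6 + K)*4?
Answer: 489860/5193747341 ≈ 9.4317e-5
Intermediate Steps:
k(K, x) = 24 + 5*K (k(K, x) = K + (24 + 4*K) = 24 + 5*K)
P(I) = 2*I*(24 + I + 5*I²) (P(I) = (I + I)*(I + (24 + 5*I²)) = (2*I)*(24 + I + 5*I²) = 2*I*(24 + I + 5*I²))
P(1/101)/5041 = (2*(24 + 1/101 + 5*(1/101)²)/101)/5041 = (2*(1/101)*(24 + 1/101 + 5*(1/101)²))*(1/5041) = (2*(1/101)*(24 + 1/101 + 5*(1/10201)))*(1/5041) = (2*(1/101)*(24 + 1/101 + 5/10201))*(1/5041) = (2*(1/101)*(244930/10201))*(1/5041) = (489860/1030301)*(1/5041) = 489860/5193747341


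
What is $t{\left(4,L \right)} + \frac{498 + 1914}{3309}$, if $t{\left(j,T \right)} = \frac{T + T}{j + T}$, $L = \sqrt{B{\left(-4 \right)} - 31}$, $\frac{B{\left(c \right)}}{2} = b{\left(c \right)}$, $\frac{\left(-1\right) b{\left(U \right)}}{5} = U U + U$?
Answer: $\frac{467374}{184201} + \frac{8 i \sqrt{151}}{167} \approx 2.5373 + 0.58866 i$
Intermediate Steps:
$b{\left(U \right)} = - 5 U - 5 U^{2}$ ($b{\left(U \right)} = - 5 \left(U U + U\right) = - 5 \left(U^{2} + U\right) = - 5 \left(U + U^{2}\right) = - 5 U - 5 U^{2}$)
$B{\left(c \right)} = - 10 c \left(1 + c\right)$ ($B{\left(c \right)} = 2 \left(- 5 c \left(1 + c\right)\right) = - 10 c \left(1 + c\right)$)
$L = i \sqrt{151}$ ($L = \sqrt{\left(-10\right) \left(-4\right) \left(1 - 4\right) - 31} = \sqrt{\left(-10\right) \left(-4\right) \left(-3\right) - 31} = \sqrt{-120 - 31} = \sqrt{-151} = i \sqrt{151} \approx 12.288 i$)
$t{\left(j,T \right)} = \frac{2 T}{T + j}$
$t{\left(4,L \right)} + \frac{498 + 1914}{3309} = \frac{2 i \sqrt{151}}{i \sqrt{151} + 4} + \frac{498 + 1914}{3309} = \frac{2 i \sqrt{151}}{4 + i \sqrt{151}} + 2412 \cdot \frac{1}{3309} = \frac{2 i \sqrt{151}}{4 + i \sqrt{151}} + \frac{804}{1103} = \frac{804}{1103} + \frac{2 i \sqrt{151}}{4 + i \sqrt{151}}$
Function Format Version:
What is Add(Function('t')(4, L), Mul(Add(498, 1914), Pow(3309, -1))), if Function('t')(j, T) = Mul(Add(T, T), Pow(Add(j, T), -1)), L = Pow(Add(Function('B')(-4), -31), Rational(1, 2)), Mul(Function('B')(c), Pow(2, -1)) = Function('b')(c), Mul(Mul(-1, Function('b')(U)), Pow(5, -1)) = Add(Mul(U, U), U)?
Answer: Add(Rational(467374, 184201), Mul(Rational(8, 167), I, Pow(151, Rational(1, 2)))) ≈ Add(2.5373, Mul(0.58866, I))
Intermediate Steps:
Function('b')(U) = Add(Mul(-5, U), Mul(-5, Pow(U, 2))) (Function('b')(U) = Mul(-5, Add(Mul(U, U), U)) = Mul(-5, Add(Pow(U, 2), U)) = Mul(-5, Add(U, Pow(U, 2))) = Add(Mul(-5, U), Mul(-5, Pow(U, 2))))
Function('B')(c) = Mul(-10, c, Add(1, c)) (Function('B')(c) = Mul(2, Mul(-5, c, Add(1, c))) = Mul(-10, c, Add(1, c)))
L = Mul(I, Pow(151, Rational(1, 2))) (L = Pow(Add(Mul(-10, -4, Add(1, -4)), -31), Rational(1, 2)) = Pow(Add(Mul(-10, -4, -3), -31), Rational(1, 2)) = Pow(Add(-120, -31), Rational(1, 2)) = Pow(-151, Rational(1, 2)) = Mul(I, Pow(151, Rational(1, 2))) ≈ Mul(12.288, I))
Function('t')(j, T) = Mul(2, T, Pow(Add(T, j), -1)) (Function('t')(j, T) = Mul(Mul(2, T), Pow(Add(T, j), -1)) = Mul(2, T, Pow(Add(T, j), -1)))
Add(Function('t')(4, L), Mul(Add(498, 1914), Pow(3309, -1))) = Add(Mul(2, Mul(I, Pow(151, Rational(1, 2))), Pow(Add(Mul(I, Pow(151, Rational(1, 2))), 4), -1)), Mul(Add(498, 1914), Pow(3309, -1))) = Add(Mul(2, Mul(I, Pow(151, Rational(1, 2))), Pow(Add(4, Mul(I, Pow(151, Rational(1, 2)))), -1)), Mul(2412, Rational(1, 3309))) = Add(Mul(2, I, Pow(151, Rational(1, 2)), Pow(Add(4, Mul(I, Pow(151, Rational(1, 2)))), -1)), Rational(804, 1103)) = Add(Rational(804, 1103), Mul(2, I, Pow(151, Rational(1, 2)), Pow(Add(4, Mul(I, Pow(151, Rational(1, 2)))), -1)))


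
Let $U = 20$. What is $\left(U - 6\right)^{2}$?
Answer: $196$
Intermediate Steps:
$\left(U - 6\right)^{2} = \left(20 - 6\right)^{2} = 14^{2} = 196$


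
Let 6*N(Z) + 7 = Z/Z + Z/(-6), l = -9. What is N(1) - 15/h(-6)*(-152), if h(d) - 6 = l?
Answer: -27397/36 ≈ -761.03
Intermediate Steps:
h(d) = -3 (h(d) = 6 - 9 = -3)
N(Z) = -1 - Z/36 (N(Z) = -7/6 + (Z/Z + Z/(-6))/6 = -7/6 + (1 + Z*(-⅙))/6 = -7/6 + (1 - Z/6)/6 = -7/6 + (⅙ - Z/36) = -1 - Z/36)
N(1) - 15/h(-6)*(-152) = (-1 - 1/36*1) - 15/(-3)*(-152) = (-1 - 1/36) - 15*(-⅓)*(-152) = -37/36 + 5*(-152) = -37/36 - 760 = -27397/36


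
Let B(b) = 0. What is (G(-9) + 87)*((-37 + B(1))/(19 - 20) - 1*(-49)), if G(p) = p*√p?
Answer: 7482 - 2322*I ≈ 7482.0 - 2322.0*I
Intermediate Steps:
G(p) = p^(3/2)
(G(-9) + 87)*((-37 + B(1))/(19 - 20) - 1*(-49)) = ((-9)^(3/2) + 87)*((-37 + 0)/(19 - 20) - 1*(-49)) = (-27*I + 87)*(-37/(-1) + 49) = (87 - 27*I)*(-37*(-1) + 49) = (87 - 27*I)*(37 + 49) = (87 - 27*I)*86 = 7482 - 2322*I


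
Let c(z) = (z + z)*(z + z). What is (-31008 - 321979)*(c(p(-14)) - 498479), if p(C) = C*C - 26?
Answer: 135151309573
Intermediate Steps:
p(C) = -26 + C² (p(C) = C² - 26 = -26 + C²)
c(z) = 4*z² (c(z) = (2*z)*(2*z) = 4*z²)
(-31008 - 321979)*(c(p(-14)) - 498479) = (-31008 - 321979)*(4*(-26 + (-14)²)² - 498479) = -352987*(4*(-26 + 196)² - 498479) = -352987*(4*170² - 498479) = -352987*(4*28900 - 498479) = -352987*(115600 - 498479) = -352987*(-382879) = 135151309573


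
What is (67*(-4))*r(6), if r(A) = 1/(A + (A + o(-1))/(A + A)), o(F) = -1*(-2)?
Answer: -201/5 ≈ -40.200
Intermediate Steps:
o(F) = 2
r(A) = 1/(A + (2 + A)/(2*A)) (r(A) = 1/(A + (A + 2)/(A + A)) = 1/(A + (2 + A)/((2*A))) = 1/(A + (2 + A)*(1/(2*A))) = 1/(A + (2 + A)/(2*A)))
(67*(-4))*r(6) = (67*(-4))*(2*6/(2 + 6 + 2*6**2)) = -536*6/(2 + 6 + 2*36) = -536*6/(2 + 6 + 72) = -536*6/80 = -268*3/20 = -201/5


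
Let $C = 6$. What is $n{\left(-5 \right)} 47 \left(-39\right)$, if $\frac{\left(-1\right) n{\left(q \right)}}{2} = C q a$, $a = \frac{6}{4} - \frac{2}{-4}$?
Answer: $-219960$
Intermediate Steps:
$a = 2$ ($a = 6 \cdot \frac{1}{4} - - \frac{1}{2} = \frac{3}{2} + \frac{1}{2} = 2$)
$n{\left(q \right)} = - 24 q$ ($n{\left(q \right)} = - 2 \cdot 6 q 2 = - 2 \cdot 12 q = - 24 q$)
$n{\left(-5 \right)} 47 \left(-39\right) = \left(-24\right) \left(-5\right) 47 \left(-39\right) = 120 \cdot 47 \left(-39\right) = 5640 \left(-39\right) = -219960$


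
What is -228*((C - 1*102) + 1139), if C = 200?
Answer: -282036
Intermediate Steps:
-228*((C - 1*102) + 1139) = -228*((200 - 1*102) + 1139) = -228*((200 - 102) + 1139) = -228*(98 + 1139) = -228*1237 = -282036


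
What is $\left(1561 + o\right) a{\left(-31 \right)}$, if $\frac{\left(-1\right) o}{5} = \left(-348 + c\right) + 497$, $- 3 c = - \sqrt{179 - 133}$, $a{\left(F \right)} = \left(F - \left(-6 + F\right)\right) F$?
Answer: $-151776 + 310 \sqrt{46} \approx -1.4967 \cdot 10^{5}$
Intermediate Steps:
$a{\left(F \right)} = 6 F$
$c = \frac{\sqrt{46}}{3}$ ($c = - \frac{\left(-1\right) \sqrt{179 - 133}}{3} = - \frac{\left(-1\right) \sqrt{46}}{3} = \frac{\sqrt{46}}{3} \approx 2.2608$)
$o = -745 - \frac{5 \sqrt{46}}{3}$ ($o = - 5 \left(\left(-348 + \frac{\sqrt{46}}{3}\right) + 497\right) = - 5 \left(149 + \frac{\sqrt{46}}{3}\right) = -745 - \frac{5 \sqrt{46}}{3} \approx -756.3$)
$\left(1561 + o\right) a{\left(-31 \right)} = \left(1561 - \left(745 + \frac{5 \sqrt{46}}{3}\right)\right) 6 \left(-31\right) = \left(816 - \frac{5 \sqrt{46}}{3}\right) \left(-186\right) = -151776 + 310 \sqrt{46}$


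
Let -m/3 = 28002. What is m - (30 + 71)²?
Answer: -94207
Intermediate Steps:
m = -84006 (m = -3*28002 = -84006)
m - (30 + 71)² = -84006 - (30 + 71)² = -84006 - 1*101² = -84006 - 1*10201 = -84006 - 10201 = -94207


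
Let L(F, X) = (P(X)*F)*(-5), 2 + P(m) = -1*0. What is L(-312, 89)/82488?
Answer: -130/3437 ≈ -0.037824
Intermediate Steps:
P(m) = -2 (P(m) = -2 - 1*0 = -2 + 0 = -2)
L(F, X) = 10*F (L(F, X) = -2*F*(-5) = 10*F)
L(-312, 89)/82488 = (10*(-312))/82488 = -3120*1/82488 = -130/3437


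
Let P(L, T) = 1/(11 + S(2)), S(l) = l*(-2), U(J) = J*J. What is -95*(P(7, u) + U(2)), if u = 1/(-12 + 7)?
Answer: -2755/7 ≈ -393.57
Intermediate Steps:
u = -⅕ (u = 1/(-5) = -⅕ ≈ -0.20000)
U(J) = J²
S(l) = -2*l
P(L, T) = ⅐ (P(L, T) = 1/(11 - 2*2) = 1/(11 - 4) = 1/7 = ⅐)
-95*(P(7, u) + U(2)) = -95*(⅐ + 2²) = -95*(⅐ + 4) = -95*29/7 = -2755/7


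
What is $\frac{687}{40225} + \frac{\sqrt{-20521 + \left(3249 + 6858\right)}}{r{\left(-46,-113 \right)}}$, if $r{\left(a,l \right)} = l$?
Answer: $\frac{687}{40225} - \frac{i \sqrt{10414}}{113} \approx 0.017079 - 0.90309 i$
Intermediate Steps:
$\frac{687}{40225} + \frac{\sqrt{-20521 + \left(3249 + 6858\right)}}{r{\left(-46,-113 \right)}} = \frac{687}{40225} + \frac{\sqrt{-20521 + \left(3249 + 6858\right)}}{-113} = 687 \cdot \frac{1}{40225} + \sqrt{-20521 + 10107} \left(- \frac{1}{113}\right) = \frac{687}{40225} + \sqrt{-10414} \left(- \frac{1}{113}\right) = \frac{687}{40225} + i \sqrt{10414} \left(- \frac{1}{113}\right) = \frac{687}{40225} - \frac{i \sqrt{10414}}{113}$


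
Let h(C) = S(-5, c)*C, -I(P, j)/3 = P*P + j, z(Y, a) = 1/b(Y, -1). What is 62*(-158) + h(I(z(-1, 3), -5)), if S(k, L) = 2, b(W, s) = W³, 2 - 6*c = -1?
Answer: -9772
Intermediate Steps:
c = ½ (c = ⅓ - ⅙*(-1) = ⅓ + ⅙ = ½ ≈ 0.50000)
z(Y, a) = Y⁻³ (z(Y, a) = 1/Y³ = Y⁻³)
I(P, j) = -3*j - 3*P² (I(P, j) = -3*(P*P + j) = -3*(P² + j) = -3*(j + P²) = -3*j - 3*P²)
h(C) = 2*C
62*(-158) + h(I(z(-1, 3), -5)) = 62*(-158) + 2*(-3*(-5) - 3*((-1)⁻³)²) = -9796 + 2*(15 - 3*(-1)²) = -9796 + 2*(15 - 3*1) = -9796 + 2*(15 - 3) = -9796 + 2*12 = -9796 + 24 = -9772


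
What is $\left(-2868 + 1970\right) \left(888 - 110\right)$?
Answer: $-698644$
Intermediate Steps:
$\left(-2868 + 1970\right) \left(888 - 110\right) = - 898 \left(888 - 110\right) = \left(-898\right) 778 = -698644$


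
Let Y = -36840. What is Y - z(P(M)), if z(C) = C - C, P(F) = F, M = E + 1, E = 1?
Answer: -36840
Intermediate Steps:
M = 2 (M = 1 + 1 = 2)
z(C) = 0
Y - z(P(M)) = -36840 - 1*0 = -36840 + 0 = -36840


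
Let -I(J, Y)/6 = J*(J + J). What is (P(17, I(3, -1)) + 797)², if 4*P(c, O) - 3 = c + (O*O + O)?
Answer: 13623481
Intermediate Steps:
I(J, Y) = -12*J² (I(J, Y) = -6*J*(J + J) = -6*J*2*J = -12*J²)
P(c, O) = ¾ + O/4 + c/4 + O²/4 (P(c, O) = ¾ + (c + (O*O + O))/4 = ¾ + (c + (O² + O))/4 = ¾ + (c + (O + O²))/4 = ¾ + (O + c + O²)/4 = ¾ + (O/4 + c/4 + O²/4) = ¾ + O/4 + c/4 + O²/4)
(P(17, I(3, -1)) + 797)² = ((¾ + (-12*3²)/4 + (¼)*17 + (-12*3²)²/4) + 797)² = ((¾ + (-12*9)/4 + 17/4 + (-12*9)²/4) + 797)² = ((¾ + (¼)*(-108) + 17/4 + (¼)*(-108)²) + 797)² = ((¾ - 27 + 17/4 + (¼)*11664) + 797)² = ((¾ - 27 + 17/4 + 2916) + 797)² = (2894 + 797)² = 3691² = 13623481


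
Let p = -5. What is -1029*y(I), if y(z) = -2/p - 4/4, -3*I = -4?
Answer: 3087/5 ≈ 617.40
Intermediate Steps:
I = 4/3 (I = -1/3*(-4) = 4/3 ≈ 1.3333)
y(z) = -3/5 (y(z) = -2/(-5) - 4/4 = -2*(-1/5) - 4*1/4 = 2/5 - 1 = -3/5)
-1029*y(I) = -1029*(-3/5) = 3087/5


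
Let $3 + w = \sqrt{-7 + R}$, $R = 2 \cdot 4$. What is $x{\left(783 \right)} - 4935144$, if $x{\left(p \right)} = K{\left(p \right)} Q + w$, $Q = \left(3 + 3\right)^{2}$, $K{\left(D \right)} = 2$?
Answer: $-4935074$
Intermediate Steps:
$R = 8$
$w = -2$ ($w = -3 + \sqrt{-7 + 8} = -3 + \sqrt{1} = -3 + 1 = -2$)
$Q = 36$ ($Q = 6^{2} = 36$)
$x{\left(p \right)} = 70$ ($x{\left(p \right)} = 2 \cdot 36 - 2 = 72 - 2 = 70$)
$x{\left(783 \right)} - 4935144 = 70 - 4935144 = -4935074$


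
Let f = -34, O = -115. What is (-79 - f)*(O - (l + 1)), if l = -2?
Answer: 5130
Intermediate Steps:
(-79 - f)*(O - (l + 1)) = (-79 - 1*(-34))*(-115 - (-2 + 1)) = (-79 + 34)*(-115 - 1*(-1)) = -45*(-115 + 1) = -45*(-114) = 5130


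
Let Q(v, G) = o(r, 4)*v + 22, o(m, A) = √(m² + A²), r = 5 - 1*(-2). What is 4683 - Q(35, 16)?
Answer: 4661 - 35*√65 ≈ 4378.8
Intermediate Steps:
r = 7 (r = 5 + 2 = 7)
o(m, A) = √(A² + m²)
Q(v, G) = 22 + v*√65 (Q(v, G) = √(4² + 7²)*v + 22 = √(16 + 49)*v + 22 = √65*v + 22 = v*√65 + 22 = 22 + v*√65)
4683 - Q(35, 16) = 4683 - (22 + 35*√65) = 4683 + (-22 - 35*√65) = 4661 - 35*√65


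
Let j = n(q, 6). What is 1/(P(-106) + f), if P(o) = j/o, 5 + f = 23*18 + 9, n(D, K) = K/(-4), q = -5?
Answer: 212/88619 ≈ 0.0023923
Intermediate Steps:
n(D, K) = -K/4 (n(D, K) = K*(-¼) = -K/4)
j = -3/2 (j = -¼*6 = -3/2 ≈ -1.5000)
f = 418 (f = -5 + (23*18 + 9) = -5 + (414 + 9) = -5 + 423 = 418)
P(o) = -3/(2*o)
1/(P(-106) + f) = 1/(-3/2/(-106) + 418) = 1/(-3/2*(-1/106) + 418) = 1/(3/212 + 418) = 1/(88619/212) = 212/88619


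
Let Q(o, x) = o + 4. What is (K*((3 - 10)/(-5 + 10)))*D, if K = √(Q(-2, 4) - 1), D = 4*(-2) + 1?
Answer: 49/5 ≈ 9.8000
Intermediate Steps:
Q(o, x) = 4 + o
D = -7 (D = -8 + 1 = -7)
K = 1 (K = √((4 - 2) - 1) = √(2 - 1) = √1 = 1)
(K*((3 - 10)/(-5 + 10)))*D = (1*((3 - 10)/(-5 + 10)))*(-7) = (1*(-7/5))*(-7) = -7/5*(-7) = 49/5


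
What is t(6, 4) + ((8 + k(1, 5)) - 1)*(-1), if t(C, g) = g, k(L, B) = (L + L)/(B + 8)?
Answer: -41/13 ≈ -3.1538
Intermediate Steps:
k(L, B) = 2*L/(8 + B) (k(L, B) = (2*L)/(8 + B) = 2*L/(8 + B))
t(6, 4) + ((8 + k(1, 5)) - 1)*(-1) = 4 + ((8 + 2*1/(8 + 5)) - 1)*(-1) = 4 + ((8 + 2*1/13) - 1)*(-1) = 4 + ((8 + 2*1*(1/13)) - 1)*(-1) = 4 + ((8 + 2/13) - 1)*(-1) = 4 + (106/13 - 1)*(-1) = 4 + (93/13)*(-1) = 4 - 93/13 = -41/13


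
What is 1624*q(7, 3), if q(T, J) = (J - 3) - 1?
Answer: -1624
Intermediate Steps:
q(T, J) = -4 + J (q(T, J) = (-3 + J) - 1 = -4 + J)
1624*q(7, 3) = 1624*(-4 + 3) = 1624*(-1) = -1624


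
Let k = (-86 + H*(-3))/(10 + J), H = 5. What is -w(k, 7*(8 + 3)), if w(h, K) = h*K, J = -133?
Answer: -7777/123 ≈ -63.228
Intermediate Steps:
k = 101/123 (k = (-86 + 5*(-3))/(10 - 133) = (-86 - 15)/(-123) = -101*(-1/123) = 101/123 ≈ 0.82114)
w(h, K) = K*h
-w(k, 7*(8 + 3)) = -7*(8 + 3)*101/123 = -7*11*101/123 = -77*101/123 = -1*7777/123 = -7777/123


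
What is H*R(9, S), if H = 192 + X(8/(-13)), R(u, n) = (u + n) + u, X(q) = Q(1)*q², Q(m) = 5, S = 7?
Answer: 819200/169 ≈ 4847.3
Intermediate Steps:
X(q) = 5*q²
R(u, n) = n + 2*u (R(u, n) = (n + u) + u = n + 2*u)
H = 32768/169 (H = 192 + 5*(8/(-13))² = 192 + 5*(8*(-1/13))² = 192 + 5*(-8/13)² = 192 + 5*(64/169) = 192 + 320/169 = 32768/169 ≈ 193.89)
H*R(9, S) = 32768*(7 + 2*9)/169 = 32768*(7 + 18)/169 = (32768/169)*25 = 819200/169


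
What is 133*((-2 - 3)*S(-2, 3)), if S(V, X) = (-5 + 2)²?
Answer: -5985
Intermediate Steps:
S(V, X) = 9 (S(V, X) = (-3)² = 9)
133*((-2 - 3)*S(-2, 3)) = 133*((-2 - 3)*9) = 133*(-5*9) = 133*(-45) = -5985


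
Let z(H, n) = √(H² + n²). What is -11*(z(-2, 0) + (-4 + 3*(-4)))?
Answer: 154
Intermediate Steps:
-11*(z(-2, 0) + (-4 + 3*(-4))) = -11*(√((-2)² + 0²) + (-4 + 3*(-4))) = -11*(√(4 + 0) + (-4 - 12)) = -11*(√4 - 16) = -11*(2 - 16) = -11*(-14) = 154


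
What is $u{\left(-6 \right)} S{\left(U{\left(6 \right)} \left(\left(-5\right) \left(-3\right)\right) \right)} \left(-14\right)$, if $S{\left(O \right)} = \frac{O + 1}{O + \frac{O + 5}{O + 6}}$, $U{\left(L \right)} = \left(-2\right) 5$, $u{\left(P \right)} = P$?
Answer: $\frac{257472}{3065} \approx 84.004$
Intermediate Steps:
$U{\left(L \right)} = -10$
$S{\left(O \right)} = \frac{1 + O}{O + \frac{5 + O}{6 + O}}$
$u{\left(-6 \right)} S{\left(U{\left(6 \right)} \left(\left(-5\right) \left(-3\right)\right) \right)} \left(-14\right) = - 6 \frac{6 + \left(- 10 \left(\left(-5\right) \left(-3\right)\right)\right)^{2} + 7 \left(- 10 \left(\left(-5\right) \left(-3\right)\right)\right)}{5 + \left(- 10 \left(\left(-5\right) \left(-3\right)\right)\right)^{2} + 7 \left(- 10 \left(\left(-5\right) \left(-3\right)\right)\right)} \left(-14\right) = - 6 \frac{6 + \left(\left(-10\right) 15\right)^{2} + 7 \left(\left(-10\right) 15\right)}{5 + \left(\left(-10\right) 15\right)^{2} + 7 \left(\left(-10\right) 15\right)} \left(-14\right) = - 6 \frac{6 + \left(-150\right)^{2} + 7 \left(-150\right)}{5 + \left(-150\right)^{2} + 7 \left(-150\right)} \left(-14\right) = - 6 \frac{6 + 22500 - 1050}{5 + 22500 - 1050} \left(-14\right) = - 6 \cdot \frac{1}{21455} \cdot 21456 \left(-14\right) = \left(-6\right) \frac{21456}{21455} \left(-14\right) = \left(- \frac{128736}{21455}\right) \left(-14\right) = \frac{257472}{3065}$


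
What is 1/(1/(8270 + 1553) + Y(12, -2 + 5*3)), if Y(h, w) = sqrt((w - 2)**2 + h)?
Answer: -9823/12833346756 + 96491329*sqrt(133)/12833346756 ≈ 0.086710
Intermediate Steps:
Y(h, w) = sqrt(h + (-2 + w)**2) (Y(h, w) = sqrt((-2 + w)**2 + h) = sqrt(h + (-2 + w)**2))
1/(1/(8270 + 1553) + Y(12, -2 + 5*3)) = 1/(1/(8270 + 1553) + sqrt(12 + (-2 + (-2 + 5*3))**2)) = 1/(1/9823 + sqrt(12 + (-2 + (-2 + 15))**2)) = 1/(1/9823 + sqrt(12 + (-2 + 13)**2)) = 1/(1/9823 + sqrt(12 + 11**2)) = 1/(1/9823 + sqrt(12 + 121)) = 1/(1/9823 + sqrt(133))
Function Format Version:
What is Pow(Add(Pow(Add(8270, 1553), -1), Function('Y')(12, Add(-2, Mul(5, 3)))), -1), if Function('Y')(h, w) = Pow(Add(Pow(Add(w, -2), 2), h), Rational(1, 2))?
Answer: Add(Rational(-9823, 12833346756), Mul(Rational(96491329, 12833346756), Pow(133, Rational(1, 2)))) ≈ 0.086710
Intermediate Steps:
Function('Y')(h, w) = Pow(Add(h, Pow(Add(-2, w), 2)), Rational(1, 2)) (Function('Y')(h, w) = Pow(Add(Pow(Add(-2, w), 2), h), Rational(1, 2)) = Pow(Add(h, Pow(Add(-2, w), 2)), Rational(1, 2)))
Pow(Add(Pow(Add(8270, 1553), -1), Function('Y')(12, Add(-2, Mul(5, 3)))), -1) = Pow(Add(Pow(Add(8270, 1553), -1), Pow(Add(12, Pow(Add(-2, Add(-2, Mul(5, 3))), 2)), Rational(1, 2))), -1) = Pow(Add(Pow(9823, -1), Pow(Add(12, Pow(Add(-2, Add(-2, 15)), 2)), Rational(1, 2))), -1) = Pow(Add(Rational(1, 9823), Pow(Add(12, Pow(Add(-2, 13), 2)), Rational(1, 2))), -1) = Pow(Add(Rational(1, 9823), Pow(Add(12, Pow(11, 2)), Rational(1, 2))), -1) = Pow(Add(Rational(1, 9823), Pow(Add(12, 121), Rational(1, 2))), -1) = Pow(Add(Rational(1, 9823), Pow(133, Rational(1, 2))), -1)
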